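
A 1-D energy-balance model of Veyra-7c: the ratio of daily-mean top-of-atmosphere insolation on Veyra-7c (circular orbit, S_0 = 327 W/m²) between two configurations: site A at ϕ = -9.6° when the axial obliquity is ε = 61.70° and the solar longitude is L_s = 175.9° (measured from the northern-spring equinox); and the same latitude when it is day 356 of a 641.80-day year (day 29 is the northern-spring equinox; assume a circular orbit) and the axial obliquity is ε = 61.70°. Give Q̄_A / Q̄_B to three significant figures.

— Configuration A (ϕ=-9.6°):
Solar declination: sin δ = sin ε · sin L_s = sin 61.70° × sin 175.9° = 0.06295, so δ = +3.609°.
cos h₀ = −tan(-9.6°) tan(+3.609°) = 0.0107, h₀ = 1.5601 rad.
Bracket: h₀ sin ϕ sin δ + cos ϕ cos δ sin h₀ = 1.5601×-0.16677×0.06295 + 0.98600×0.99802×0.99994 = -0.016378 + 0.983989 = 0.967611.
Q̄ = (S_0/π) × [bracket] = (327/π) × 0.967611 = 100.72 W/m².
— Configuration B (ϕ=-9.6°):
Solar longitude: L_s = 360° × (356 − 29)/641.80 = 183.422°.
sin δ = sin 61.70° × sin 183.422° = -0.05255, so δ = -3.012°.
cos h₀ = −tan(-9.6°) tan(-3.012°) = -0.0089, h₀ = 1.5797 rad.
Bracket: h₀ sin ϕ sin δ + cos ϕ cos δ sin h₀ = 1.5797×-0.16677×-0.05255 + 0.98600×0.99862×0.99996 = 0.013844 + 0.984600 = 0.998444.
Q̄ = (S_0/π) × [bracket] = (327/π) × 0.998444 = 103.93 W/m².
Ratio Q̄_A / Q̄_B = 100.72 / 103.93 = 0.9691.

Q̄_A / Q̄_B ≈ 0.969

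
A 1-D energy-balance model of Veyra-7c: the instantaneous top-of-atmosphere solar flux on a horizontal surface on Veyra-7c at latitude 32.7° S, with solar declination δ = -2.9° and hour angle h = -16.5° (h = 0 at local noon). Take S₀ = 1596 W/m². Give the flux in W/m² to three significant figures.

cos θ_z = sin φ sin δ + cos φ cos δ cos h = 0.027332 + 0.805824 = 0.833156.
Flux = S₀ · cos θ_z = 1596 × 0.833156 = 1330 W/m².

1.33e+03 W/m²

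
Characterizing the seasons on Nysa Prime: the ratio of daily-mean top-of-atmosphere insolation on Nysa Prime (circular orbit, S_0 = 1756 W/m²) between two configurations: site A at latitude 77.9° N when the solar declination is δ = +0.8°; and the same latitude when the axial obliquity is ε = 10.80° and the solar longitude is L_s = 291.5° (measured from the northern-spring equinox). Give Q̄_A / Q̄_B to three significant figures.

— Configuration A (ϕ=+77.9°):
cos h₀ = −tan(+77.9°) tan(+0.800°) = -0.0651, h₀ = 1.6360 rad.
Bracket: h₀ sin ϕ sin δ + cos ϕ cos δ sin h₀ = 1.6360×0.97778×0.01396 + 0.20962×0.99990×0.99788 = 0.022331 + 0.209155 = 0.231486.
Q̄ = (S_0/π) × [bracket] = (1756/π) × 0.231486 = 129.39 W/m².
— Configuration B (ϕ=+77.9°):
Solar declination: sin δ = sin ε · sin L_s = sin 10.80° × sin 291.5° = -0.17434, so δ = -10.040°.
cos h₀ = −tan(+77.9°) tan(-10.040°) = 0.8259, h₀ = 0.5990 rad.
Bracket: h₀ sin ϕ sin δ + cos ϕ cos δ sin h₀ = 0.5990×0.97778×-0.17434 + 0.20962×0.98469×0.56384 = -0.102109 + 0.116383 = 0.014274.
Q̄ = (S_0/π) × [bracket] = (1756/π) × 0.014274 = 7.9785 W/m².
Ratio Q̄_A / Q̄_B = 129.39 / 7.9785 = 16.22.

Q̄_A / Q̄_B ≈ 16.2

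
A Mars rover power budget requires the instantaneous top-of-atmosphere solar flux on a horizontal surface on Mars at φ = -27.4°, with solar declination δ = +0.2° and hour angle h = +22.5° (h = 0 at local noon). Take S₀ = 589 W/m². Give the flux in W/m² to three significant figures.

cos θ_z = sin φ sin δ + cos φ cos δ cos h = -0.001606 + 0.820229 = 0.818623.
Flux = S₀ · cos θ_z = 589 × 0.818623 = 482.2 W/m².

482 W/m²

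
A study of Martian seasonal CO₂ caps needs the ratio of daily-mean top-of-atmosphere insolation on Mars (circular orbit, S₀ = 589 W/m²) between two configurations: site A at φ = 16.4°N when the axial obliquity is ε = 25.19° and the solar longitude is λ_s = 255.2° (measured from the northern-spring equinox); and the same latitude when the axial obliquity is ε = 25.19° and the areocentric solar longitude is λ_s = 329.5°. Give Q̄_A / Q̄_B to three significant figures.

— Configuration A (φ=+16.4°):
Solar declination: sin δ = sin ε · sin λ_s = sin 25.19° × sin 255.2° = -0.41150, so δ = -24.299°.
cos H₀ = −tan(+16.4°) tan(-24.299°) = 0.1329, H₀ = 1.4375 rad.
Bracket: H₀ sin φ sin δ + cos φ cos δ sin H₀ = 1.4375×0.28234×-0.41150 + 0.95931×0.91141×0.99113 = -0.167013 + 0.866569 = 0.699556.
Q̄ = (S₀/π) × [bracket] = (589/π) × 0.699556 = 131.16 W/m².
— Configuration B (φ=+16.4°):
sin δ = sin 25.19° × sin 329.5° = -0.21602, so δ = -12.475°.
cos H₀ = −tan(+16.4°) tan(-12.475°) = 0.0651, H₀ = 1.5056 rad.
Bracket: H₀ sin φ sin δ + cos φ cos δ sin H₀ = 1.5056×0.28234×-0.21602 + 0.95931×0.97639×0.99788 = -0.091828 + 0.934675 = 0.842847.
Q̄ = (S₀/π) × [bracket] = (589/π) × 0.842847 = 158.02 W/m².
Ratio Q̄_A / Q̄_B = 131.16 / 158.02 = 0.8300.

Q̄_A / Q̄_B ≈ 0.830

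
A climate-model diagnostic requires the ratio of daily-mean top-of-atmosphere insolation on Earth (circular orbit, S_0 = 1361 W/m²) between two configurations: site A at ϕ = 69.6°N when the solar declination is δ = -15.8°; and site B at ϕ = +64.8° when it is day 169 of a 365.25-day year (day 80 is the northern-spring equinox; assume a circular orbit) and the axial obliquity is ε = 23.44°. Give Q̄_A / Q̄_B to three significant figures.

— Configuration A (ϕ=+69.6°):
cos h₀ = −tan(+69.6°) tan(-15.800°) = 0.7609, h₀ = 0.7061 rad.
Bracket: h₀ sin ϕ sin δ + cos ϕ cos δ sin h₀ = 0.7061×0.93728×-0.27228 + 0.34857×0.96222×0.64888 = -0.180199 + 0.217635 = 0.037436.
Q̄ = (S_0/π) × [bracket] = (1361/π) × 0.037436 = 16.218 W/m².
— Configuration B (ϕ=+64.8°):
Solar longitude: L_s = 360° × (169 − 80)/365.25 = 87.721°.
sin δ = sin 23.44° × sin 87.721° = 0.39747, so δ = +23.420°.
cos h₀ = −tan(+64.8°) tan(+23.420°) = -0.9205, h₀ = 2.7402 rad.
Bracket: h₀ sin ϕ sin δ + cos ϕ cos δ sin h₀ = 2.7402×0.90483×0.39747 + 0.42578×0.91761×0.39071 = 0.985493 + 0.152650 = 1.138143.
Q̄ = (S_0/π) × [bracket] = (1361/π) × 1.138143 = 493.07 W/m².
Ratio Q̄_A / Q̄_B = 16.218 / 493.07 = 0.03289.

Q̄_A / Q̄_B ≈ 0.0329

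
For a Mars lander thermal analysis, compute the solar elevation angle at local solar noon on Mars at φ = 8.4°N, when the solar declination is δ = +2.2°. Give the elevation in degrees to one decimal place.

At local noon the hour angle is zero, so the zenith angle equals |φ − δ| = |+8.4° − (+2.200°)| = 6.200°.
Elevation = 90° − 6.200° = 83.8°.

83.8°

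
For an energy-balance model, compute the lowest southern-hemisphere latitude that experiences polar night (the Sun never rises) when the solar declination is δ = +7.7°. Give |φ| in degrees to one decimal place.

|φ| = 82.3°

Polar night requires cos H₀ = −tan φ tan δ ≥ 1, i.e. tan φ tan δ ≤ −1.
The boundary is |tan φ| · |tan δ| = 1, so |φ| = 90° − |δ| = 90° − 7.7° = 82.3° in the southern hemisphere.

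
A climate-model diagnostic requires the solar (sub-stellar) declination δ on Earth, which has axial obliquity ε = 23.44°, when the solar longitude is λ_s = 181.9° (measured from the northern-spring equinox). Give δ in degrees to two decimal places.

δ = -0.76°

sin δ = sin ε · sin λ_s = sin 23.44° × sin 181.9° = -0.013189.
δ = arcsin(-0.013189) = -0.76°.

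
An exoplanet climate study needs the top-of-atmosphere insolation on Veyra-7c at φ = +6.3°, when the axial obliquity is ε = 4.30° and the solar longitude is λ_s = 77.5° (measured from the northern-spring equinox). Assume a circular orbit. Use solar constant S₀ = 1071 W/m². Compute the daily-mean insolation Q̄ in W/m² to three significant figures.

Q̄ ≈ 342 W/m²

Solar declination: sin δ = sin ε · sin λ_s = sin 4.30° × sin 77.5° = 0.07320, so δ = +4.198°.
cos H₀ = −tan(+6.3°) tan(+4.198°) = -0.0081, H₀ = 1.5789 rad.
Bracket: H₀ sin φ sin δ + cos φ cos δ sin H₀ = 1.5789×0.10973×0.07320 + 0.99396×0.99732×0.99997 = 0.012682 + 0.991266 = 1.003948.
Q̄ = (S₀/π) × [bracket] = (1071/π) × 1.003948 = 342.3 W/m².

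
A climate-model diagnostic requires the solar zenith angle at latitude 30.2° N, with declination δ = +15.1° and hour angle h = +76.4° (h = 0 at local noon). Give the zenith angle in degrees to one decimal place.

cos θ_z = sin φ sin δ + cos φ cos δ cos h = 0.131039 + 0.196210 = 0.327249.
θ_z = arccos(0.327249) = 70.9°.

θ_z = 70.9°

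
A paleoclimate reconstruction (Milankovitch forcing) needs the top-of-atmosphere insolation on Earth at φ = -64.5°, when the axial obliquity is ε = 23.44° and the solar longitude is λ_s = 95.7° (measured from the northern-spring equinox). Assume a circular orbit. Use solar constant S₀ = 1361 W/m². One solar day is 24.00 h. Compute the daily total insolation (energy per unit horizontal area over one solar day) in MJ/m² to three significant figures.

0.419 MJ/m²

Solar declination: sin δ = sin ε · sin λ_s = sin 23.44° × sin 95.7° = 0.39582, so δ = +23.317°.
cos H₀ = −tan(-64.5°) tan(+23.317°) = 0.9037, H₀ = 0.4426 rad.
Bracket: H₀ sin φ sin δ + cos φ cos δ sin H₀ = 0.4426×-0.90259×0.39582 + 0.43051×0.91833×0.42825 = -0.158125 + 0.169309 = 0.011184.
Q̄ = (S₀/π) × [bracket] = (1361/π) × 0.011184 = 4.8451 W/m².
Daily total = Q̄ × 24.00 h × 3600 s/h = 4.8451 × 24.00 × 3600 / 10⁶ = 0.4186 MJ/m².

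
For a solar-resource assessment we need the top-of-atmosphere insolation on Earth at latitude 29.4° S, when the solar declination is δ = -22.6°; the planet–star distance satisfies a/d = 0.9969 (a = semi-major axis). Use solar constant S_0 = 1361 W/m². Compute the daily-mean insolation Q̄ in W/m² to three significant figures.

Q̄ ≈ 483 W/m²

cos h₀ = −tan(-29.4°) tan(-22.600°) = -0.2346, h₀ = 1.8076 rad.
Bracket: h₀ sin ϕ sin δ + cos ϕ cos δ sin h₀ = 1.8076×-0.49090×-0.38430 + 0.87121×0.92321×0.97210 = 0.341009 + 0.781870 = 1.122879.
Inverse-square distance factor (a/d)² = 0.9969² = 0.993810.
Q̄ = (S_0/π) × 0.993810 × [bracket] = (1361/π) × 0.993810 × 1.122879 = 483.4 W/m².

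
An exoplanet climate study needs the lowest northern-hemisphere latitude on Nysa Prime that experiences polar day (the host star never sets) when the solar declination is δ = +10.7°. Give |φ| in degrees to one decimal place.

|φ| = 79.3°

Polar day requires cos H₀ = −tan φ tan δ ≤ −1, i.e. tan φ tan δ ≥ 1.
The boundary is |tan φ| · |tan δ| = 1, so |φ| = 90° − |δ| = 90° − 10.7° = 79.3° in the northern hemisphere.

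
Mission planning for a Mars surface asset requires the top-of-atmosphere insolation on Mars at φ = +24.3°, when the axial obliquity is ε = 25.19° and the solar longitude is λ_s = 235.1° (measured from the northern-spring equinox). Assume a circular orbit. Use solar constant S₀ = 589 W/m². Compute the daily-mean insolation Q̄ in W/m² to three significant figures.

Solar declination: sin δ = sin ε · sin λ_s = sin 25.19° × sin 235.1° = -0.34907, so δ = -20.431°.
cos H₀ = −tan(+24.3°) tan(-20.431°) = 0.1682, H₀ = 1.4018 rad.
Bracket: H₀ sin φ sin δ + cos φ cos δ sin H₀ = 1.4018×0.41151×-0.34907 + 0.91140×0.93710×0.98575 = -0.201363 + 0.841902 = 0.640539.
Q̄ = (S₀/π) × [bracket] = (589/π) × 0.640539 = 120.1 W/m².

Q̄ ≈ 120 W/m²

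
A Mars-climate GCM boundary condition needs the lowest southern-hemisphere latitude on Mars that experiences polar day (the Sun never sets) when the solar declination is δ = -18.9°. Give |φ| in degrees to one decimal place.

Polar day requires cos H₀ = −tan φ tan δ ≤ −1, i.e. tan φ tan δ ≥ 1.
The boundary is |tan φ| · |tan δ| = 1, so |φ| = 90° − |δ| = 90° − 18.9° = 71.1° in the southern hemisphere.

|φ| = 71.1°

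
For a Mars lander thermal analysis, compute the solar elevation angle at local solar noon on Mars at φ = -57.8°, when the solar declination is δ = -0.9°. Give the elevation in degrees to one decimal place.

33.1°

At local noon the hour angle is zero, so the zenith angle equals |φ − δ| = |-57.8° − (-0.900°)| = 56.900°.
Elevation = 90° − 56.900° = 33.1°.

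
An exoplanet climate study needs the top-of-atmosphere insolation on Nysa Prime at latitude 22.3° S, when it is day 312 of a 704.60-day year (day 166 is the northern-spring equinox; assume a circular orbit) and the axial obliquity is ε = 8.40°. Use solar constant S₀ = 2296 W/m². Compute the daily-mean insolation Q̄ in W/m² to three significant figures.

Solar longitude: λ_s = 360° × (312 − 166)/704.60 = 74.596°.
sin δ = sin 8.40° × sin 74.596° = 0.14083, so δ = +8.096°.
cos H₀ = −tan(-22.3°) tan(+8.096°) = 0.0583, H₀ = 1.5124 rad.
Bracket: H₀ sin φ sin δ + cos φ cos δ sin H₀ = 1.5124×-0.37946×0.14083 + 0.92521×0.99003×0.99830 = -0.080822 + 0.914428 = 0.833606.
Q̄ = (S₀/π) × [bracket] = (2296/π) × 0.833606 = 609.2 W/m².

Q̄ ≈ 609 W/m²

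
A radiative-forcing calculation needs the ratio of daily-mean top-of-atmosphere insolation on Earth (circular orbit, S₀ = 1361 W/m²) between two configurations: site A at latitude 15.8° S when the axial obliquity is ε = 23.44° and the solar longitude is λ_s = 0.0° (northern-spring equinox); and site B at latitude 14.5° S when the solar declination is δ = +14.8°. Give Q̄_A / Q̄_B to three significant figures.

Q̄_A / Q̄_B ≈ 1.15

— Configuration A (φ=-15.8°):
Solar declination: sin δ = sin ε · sin λ_s = sin 23.44° × sin 0.0° = 0.00000, so δ = +0.000°.
cos H₀ = −tan(-15.8°) tan(+0.000°) = 0.0000, H₀ = 1.5708 rad.
Bracket: H₀ sin φ sin δ + cos φ cos δ sin H₀ = 1.5708×-0.27228×0.00000 + 0.96222×1.00000×1.00000 = -0.000000 + 0.962220 = 0.962220.
Q̄ = (S₀/π) × [bracket] = (1361/π) × 0.962220 = 416.85 W/m².
— Configuration B (φ=-14.5°):
cos H₀ = −tan(-14.5°) tan(+14.800°) = 0.0683, H₀ = 1.5024 rad.
Bracket: H₀ sin φ sin δ + cos φ cos δ sin H₀ = 1.5024×-0.25038×0.25545 + 0.96815×0.96682×0.99766 = -0.096093 + 0.933836 = 0.837743.
Q̄ = (S₀/π) × [bracket] = (1361/π) × 0.837743 = 362.93 W/m².
Ratio Q̄_A / Q̄_B = 416.85 / 362.93 = 1.149.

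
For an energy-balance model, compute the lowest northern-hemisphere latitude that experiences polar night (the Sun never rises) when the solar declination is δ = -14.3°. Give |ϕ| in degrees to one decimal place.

|ϕ| = 75.7°

Polar night requires cos h₀ = −tan ϕ tan δ ≥ 1, i.e. tan ϕ tan δ ≤ −1.
The boundary is |tan ϕ| · |tan δ| = 1, so |ϕ| = 90° − |δ| = 90° − 14.3° = 75.7° in the northern hemisphere.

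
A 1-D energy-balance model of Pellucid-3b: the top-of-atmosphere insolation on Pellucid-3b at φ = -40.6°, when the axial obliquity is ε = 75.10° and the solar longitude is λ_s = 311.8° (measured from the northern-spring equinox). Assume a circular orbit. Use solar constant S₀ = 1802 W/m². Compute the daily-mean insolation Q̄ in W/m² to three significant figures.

Solar declination: sin δ = sin ε · sin λ_s = sin 75.10° × sin 311.8° = -0.72041, so δ = -46.088°.
cos H₀ = −tan(-40.6°) tan(-46.088°) = -0.8903, H₀ = 2.6688 rad.
Bracket: H₀ sin φ sin δ + cos φ cos δ sin H₀ = 2.6688×-0.65077×-0.72041 + 0.75927×0.69355×0.45537 = 1.251190 + 0.239794 = 1.490984.
Q̄ = (S₀/π) × [bracket] = (1802/π) × 1.490984 = 855.2 W/m².

Q̄ ≈ 855 W/m²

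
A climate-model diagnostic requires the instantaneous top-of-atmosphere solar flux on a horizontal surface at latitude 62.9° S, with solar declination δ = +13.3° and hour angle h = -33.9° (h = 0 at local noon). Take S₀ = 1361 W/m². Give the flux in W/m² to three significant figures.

222 W/m²

cos θ_z = sin φ sin δ + cos φ cos δ cos h = -0.204793 + 0.367967 = 0.163174.
Flux = S₀ · cos θ_z = 1361 × 0.163174 = 222.1 W/m².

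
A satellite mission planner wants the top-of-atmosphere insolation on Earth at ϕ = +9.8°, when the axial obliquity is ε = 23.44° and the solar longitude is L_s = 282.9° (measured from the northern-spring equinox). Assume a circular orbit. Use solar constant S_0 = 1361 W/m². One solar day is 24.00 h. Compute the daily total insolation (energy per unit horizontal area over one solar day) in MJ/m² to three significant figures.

Solar declination: sin δ = sin ε · sin L_s = sin 23.44° × sin 282.9° = -0.38775, so δ = -22.814°.
cos h₀ = −tan(+9.8°) tan(-22.814°) = 0.0727, h₀ = 1.4981 rad.
Bracket: h₀ sin ϕ sin δ + cos ϕ cos δ sin h₀ = 1.4981×0.17021×-0.38775 + 0.98541×0.92177×0.99736 = -0.098873 + 0.905923 = 0.807050.
Q̄ = (S_0/π) × [bracket] = (1361/π) × 0.807050 = 349.63 W/m².
Daily total = Q̄ × 24.00 h × 3600 s/h = 349.63 × 24.00 × 3600 / 10⁶ = 30.21 MJ/m².

30.2 MJ/m²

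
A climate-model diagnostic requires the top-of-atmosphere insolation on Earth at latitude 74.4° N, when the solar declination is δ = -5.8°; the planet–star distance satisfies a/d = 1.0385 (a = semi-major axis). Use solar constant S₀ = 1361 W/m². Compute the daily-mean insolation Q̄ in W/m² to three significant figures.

Q̄ ≈ 61.9 W/m²

cos H₀ = −tan(+74.4°) tan(-5.800°) = 0.3638, H₀ = 1.1984 rad.
Bracket: H₀ sin φ sin δ + cos φ cos δ sin H₀ = 1.1984×0.96316×-0.10106 + 0.26892×0.99488×0.93147 = -0.116649 + 0.249208 = 0.132559.
Inverse-square distance factor (a/d)² = 1.0385² = 1.078482.
Q̄ = (S₀/π) × 1.078482 × [bracket] = (1361/π) × 1.078482 × 0.132559 = 61.93 W/m².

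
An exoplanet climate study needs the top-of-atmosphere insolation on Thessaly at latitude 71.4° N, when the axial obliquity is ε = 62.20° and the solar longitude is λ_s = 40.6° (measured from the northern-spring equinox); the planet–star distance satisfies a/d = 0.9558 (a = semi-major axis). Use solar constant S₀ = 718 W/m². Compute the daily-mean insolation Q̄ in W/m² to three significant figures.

Q̄ ≈ 358 W/m²

Solar declination: sin δ = sin ε · sin λ_s = sin 62.20° × sin 40.6° = 0.57566, so δ = +35.146°.
cos H₀ = −tan(+71.4°) tan(+35.146°) = -2.0919 ≤ −1 ⇒ polar day, H₀ = π.
Bracket: H₀ sin φ sin δ + cos φ cos δ sin H₀ = 3.1416×0.94777×0.57566 + 0.31896×0.81769×0.00000 = 1.714036 + 0.000000 = 1.714036.
Inverse-square distance factor (a/d)² = 0.9558² = 0.913554.
Q̄ = (S₀/π) × 0.913554 × [bracket] = (718/π) × 0.913554 × 1.714036 = 357.9 W/m².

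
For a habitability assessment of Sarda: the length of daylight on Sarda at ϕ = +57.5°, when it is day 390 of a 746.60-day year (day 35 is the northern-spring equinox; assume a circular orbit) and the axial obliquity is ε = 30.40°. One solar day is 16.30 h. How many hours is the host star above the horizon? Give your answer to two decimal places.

Solar longitude: L_s = 360° × (390 − 35)/746.60 = 171.176°.
sin δ = sin 30.40° × sin 171.176° = 0.07763, so δ = +4.452°.
cos h₀ = −tan ϕ · tan δ = −tan(+57.5°) × tan(+4.452°) = -0.1222, so h₀ = 1.6933 rad = 97.02°.
Daylight = 2h₀/(2π) × 16.30 h = (1.6933/π) × 16.30 = 8.79 h.

8.79 h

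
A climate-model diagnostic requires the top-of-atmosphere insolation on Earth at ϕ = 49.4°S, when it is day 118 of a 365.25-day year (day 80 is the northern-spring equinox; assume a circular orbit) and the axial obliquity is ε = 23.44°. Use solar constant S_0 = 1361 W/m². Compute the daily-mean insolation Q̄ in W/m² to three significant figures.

Solar longitude: L_s = 360° × (118 − 80)/365.25 = 37.454°.
sin δ = sin 23.44° × sin 37.454° = 0.24190, so δ = +13.999°.
cos h₀ = −tan(-49.4°) tan(+13.999°) = 0.2909, h₀ = 1.2757 rad.
Bracket: h₀ sin ϕ sin δ + cos ϕ cos δ sin h₀ = 1.2757×-0.75927×0.24190 + 0.65077×0.97030×0.95676 = -0.234305 + 0.604139 = 0.369834.
Q̄ = (S_0/π) × [bracket] = (1361/π) × 0.369834 = 160.2 W/m².

Q̄ ≈ 160 W/m²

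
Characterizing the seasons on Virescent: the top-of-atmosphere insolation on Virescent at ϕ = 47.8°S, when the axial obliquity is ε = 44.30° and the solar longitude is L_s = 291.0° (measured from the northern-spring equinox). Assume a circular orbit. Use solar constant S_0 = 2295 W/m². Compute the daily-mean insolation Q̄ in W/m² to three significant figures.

Solar declination: sin δ = sin ε · sin L_s = sin 44.30° × sin 291.0° = -0.65203, so δ = -40.695°.
cos h₀ = −tan(-47.8°) tan(-40.695°) = -0.9484, h₀ = 2.8190 rad.
Bracket: h₀ sin ϕ sin δ + cos ϕ cos δ sin h₀ = 2.8190×-0.74080×-0.65203 + 0.67172×0.75820×0.31703 = 1.361644 + 0.161463 = 1.523107.
Q̄ = (S_0/π) × [bracket] = (2295/π) × 1.523107 = 1113 W/m².

Q̄ ≈ 1.11e+03 W/m²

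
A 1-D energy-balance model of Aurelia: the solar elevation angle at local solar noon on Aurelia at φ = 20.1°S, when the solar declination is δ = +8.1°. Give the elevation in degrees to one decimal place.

At local noon the hour angle is zero, so the zenith angle equals |φ − δ| = |-20.1° − (+8.100°)| = 28.200°.
Elevation = 90° − 28.200° = 61.8°.

61.8°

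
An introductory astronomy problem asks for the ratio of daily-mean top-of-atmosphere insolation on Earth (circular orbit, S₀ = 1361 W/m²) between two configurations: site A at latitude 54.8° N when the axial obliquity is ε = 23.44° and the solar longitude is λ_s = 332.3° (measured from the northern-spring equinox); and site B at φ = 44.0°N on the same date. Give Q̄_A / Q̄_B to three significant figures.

— Configuration A (φ=+54.8°):
Solar declination: sin δ = sin ε · sin λ_s = sin 23.44° × sin 332.3° = -0.18491, so δ = -10.656°.
cos H₀ = −tan(+54.8°) tan(-10.656°) = 0.2667, H₀ = 1.3008 rad.
Bracket: H₀ sin φ sin δ + cos φ cos δ sin H₀ = 1.3008×0.81714×-0.18491 + 0.57643×0.98276×0.96377 = -0.196547 + 0.545968 = 0.349421.
Q̄ = (S₀/π) × [bracket] = (1361/π) × 0.349421 = 151.38 W/m².
— Configuration B (φ=+44.0°):
cos H₀ = −tan(+44.0°) tan(-10.656°) = 0.1817, H₀ = 1.3881 rad.
Bracket: H₀ sin φ sin δ + cos φ cos δ sin H₀ = 1.3881×0.69466×-0.18491 + 0.71934×0.98276×0.98335 = -0.178301 + 0.695168 = 0.516867.
Q̄ = (S₀/π) × [bracket] = (1361/π) × 0.516867 = 223.92 W/m².
Ratio Q̄_A / Q̄_B = 151.38 / 223.92 = 0.6760.

Q̄_A / Q̄_B ≈ 0.676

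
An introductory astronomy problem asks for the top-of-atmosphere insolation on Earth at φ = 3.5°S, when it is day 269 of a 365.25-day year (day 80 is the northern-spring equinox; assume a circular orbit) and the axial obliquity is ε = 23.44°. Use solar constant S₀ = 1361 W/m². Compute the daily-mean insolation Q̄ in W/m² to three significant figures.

Solar longitude: λ_s = 360° × (269 − 80)/365.25 = 186.283°.
sin δ = sin 23.44° × sin 186.283° = -0.04354, so δ = -2.495°.
cos H₀ = −tan(-3.5°) tan(-2.495°) = -0.0027, H₀ = 1.5735 rad.
Bracket: H₀ sin φ sin δ + cos φ cos δ sin H₀ = 1.5735×-0.06105×-0.04354 + 0.99813×0.99905×1.00000 = 0.004183 + 0.997182 = 1.001365.
Q̄ = (S₀/π) × [bracket] = (1361/π) × 1.001365 = 433.8 W/m².

Q̄ ≈ 434 W/m²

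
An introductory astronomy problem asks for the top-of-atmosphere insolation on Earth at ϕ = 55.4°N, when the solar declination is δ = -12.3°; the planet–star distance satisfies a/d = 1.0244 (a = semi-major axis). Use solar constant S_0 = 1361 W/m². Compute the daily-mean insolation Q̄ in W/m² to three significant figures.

Q̄ ≈ 140 W/m²

cos h₀ = −tan(+55.4°) tan(-12.300°) = 0.3161, h₀ = 1.2492 rad.
Bracket: h₀ sin ϕ sin δ + cos ϕ cos δ sin h₀ = 1.2492×0.82314×-0.21303 + 0.56784×0.97705×0.94874 = -0.219052 + 0.526369 = 0.307317.
Inverse-square distance factor (a/d)² = 1.0244² = 1.049395.
Q̄ = (S_0/π) × 1.049395 × [bracket] = (1361/π) × 1.049395 × 0.307317 = 139.7 W/m².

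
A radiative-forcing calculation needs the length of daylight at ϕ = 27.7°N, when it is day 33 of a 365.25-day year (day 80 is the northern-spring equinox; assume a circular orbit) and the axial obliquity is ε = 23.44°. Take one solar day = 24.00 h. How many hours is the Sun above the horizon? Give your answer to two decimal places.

Solar longitude: L_s = 360° × (33 − 80)/365.25 = -46.324°, i.e. -46.324° + 360° = 313.676°.
sin δ = sin 23.44° × sin 313.676° = -0.28771, so δ = -16.721°.
cos h₀ = −tan ϕ · tan δ = −tan(+27.7°) × tan(-16.721°) = 0.1577, so h₀ = 1.4124 rad = 80.93°.
Daylight = 2h₀/(2π) × 24.00 h = (1.4124/π) × 24.00 = 10.79 h.

10.79 h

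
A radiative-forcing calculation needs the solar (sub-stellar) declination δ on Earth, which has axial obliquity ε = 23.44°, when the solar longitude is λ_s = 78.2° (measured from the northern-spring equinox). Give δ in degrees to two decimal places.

sin δ = sin ε · sin λ_s = sin 23.44° × sin 78.2° = 0.389382.
δ = arcsin(0.389382) = +22.92°.

δ = +22.92°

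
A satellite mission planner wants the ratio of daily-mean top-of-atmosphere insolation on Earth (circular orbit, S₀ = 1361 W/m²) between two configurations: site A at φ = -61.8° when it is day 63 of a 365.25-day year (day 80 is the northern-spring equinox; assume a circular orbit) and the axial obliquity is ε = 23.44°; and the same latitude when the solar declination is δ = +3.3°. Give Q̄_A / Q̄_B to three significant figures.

— Configuration A (φ=-61.8°):
Solar longitude: λ_s = 360° × (63 − 80)/365.25 = -16.756°, i.e. -16.756° + 360° = 343.244°.
sin δ = sin 23.44° × sin 343.244° = -0.11468, so δ = -6.585°.
cos H₀ = −tan(-61.8°) tan(-6.585°) = -0.2153, H₀ = 1.7878 rad.
Bracket: H₀ sin φ sin δ + cos φ cos δ sin H₀ = 1.7878×-0.88130×-0.11468 + 0.47255×0.99340×0.97655 = 0.180688 + 0.458423 = 0.639111.
Q̄ = (S₀/π) × [bracket] = (1361/π) × 0.639111 = 276.88 W/m².
— Configuration B (φ=-61.8°):
cos H₀ = −tan(-61.8°) tan(+3.300°) = 0.1075, H₀ = 1.4631 rad.
Bracket: H₀ sin φ sin δ + cos φ cos δ sin H₀ = 1.4631×-0.88130×0.05756 + 0.47255×0.99834×0.99420 = -0.074220 + 0.469029 = 0.394809.
Q̄ = (S₀/π) × [bracket] = (1361/π) × 0.394809 = 171.04 W/m².
Ratio Q̄_A / Q̄_B = 276.88 / 171.04 = 1.619.

Q̄_A / Q̄_B ≈ 1.62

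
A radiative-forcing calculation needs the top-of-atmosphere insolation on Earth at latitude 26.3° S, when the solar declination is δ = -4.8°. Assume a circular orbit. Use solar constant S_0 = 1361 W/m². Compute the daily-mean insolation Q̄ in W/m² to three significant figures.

Q̄ ≈ 413 W/m²

cos h₀ = −tan(-26.3°) tan(-4.800°) = -0.0415, h₀ = 1.6123 rad.
Bracket: h₀ sin ϕ sin δ + cos ϕ cos δ sin h₀ = 1.6123×-0.44307×-0.08368 + 0.89649×0.99649×0.99914 = 0.059778 + 0.892575 = 0.952353.
Q̄ = (S_0/π) × [bracket] = (1361/π) × 0.952353 = 412.6 W/m².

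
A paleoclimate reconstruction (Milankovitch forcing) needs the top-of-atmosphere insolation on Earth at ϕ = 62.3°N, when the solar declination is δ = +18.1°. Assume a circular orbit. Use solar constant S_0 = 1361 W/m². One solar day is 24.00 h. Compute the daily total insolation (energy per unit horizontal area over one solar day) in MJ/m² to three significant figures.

36.0 MJ/m²

cos h₀ = −tan(+62.3°) tan(+18.100°) = -0.6226, h₀ = 2.2428 rad.
Bracket: h₀ sin ϕ sin δ + cos ϕ cos δ sin h₀ = 2.2428×0.88539×0.31068 + 0.46484×0.95052×0.78257 = 0.616934 + 0.345771 = 0.962705.
Q̄ = (S_0/π) × [bracket] = (1361/π) × 0.962705 = 417.06 W/m².
Daily total = Q̄ × 24.00 h × 3600 s/h = 417.06 × 24.00 × 3600 / 10⁶ = 36.03 MJ/m².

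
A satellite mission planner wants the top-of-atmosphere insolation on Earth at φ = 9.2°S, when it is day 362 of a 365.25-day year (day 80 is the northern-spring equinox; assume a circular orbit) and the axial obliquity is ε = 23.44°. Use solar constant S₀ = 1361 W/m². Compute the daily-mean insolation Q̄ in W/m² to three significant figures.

Q̄ ≈ 437 W/m²

Solar longitude: λ_s = 360° × (362 − 80)/365.25 = 277.947°.
sin δ = sin 23.44° × sin 277.947° = -0.39397, so δ = -23.202°.
cos H₀ = −tan(-9.2°) tan(-23.202°) = -0.0694, H₀ = 1.6403 rad.
Bracket: H₀ sin φ sin δ + cos φ cos δ sin H₀ = 1.6403×-0.15988×-0.39397 + 0.98714×0.91912×0.99759 = 0.103319 + 0.905114 = 1.008433.
Q̄ = (S₀/π) × [bracket] = (1361/π) × 1.008433 = 436.9 W/m².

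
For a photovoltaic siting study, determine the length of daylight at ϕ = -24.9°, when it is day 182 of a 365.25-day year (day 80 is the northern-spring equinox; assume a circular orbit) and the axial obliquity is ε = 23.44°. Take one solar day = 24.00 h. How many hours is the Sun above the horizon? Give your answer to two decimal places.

10.48 h

Solar longitude: L_s = 360° × (182 − 80)/365.25 = 100.534°.
sin δ = sin 23.44° × sin 100.534° = 0.39108, so δ = +23.022°.
cos h₀ = −tan ϕ · tan δ = −tan(-24.9°) × tan(+23.022°) = 0.1972, so h₀ = 1.3722 rad = 78.62°.
Daylight = 2h₀/(2π) × 24.00 h = (1.3722/π) × 24.00 = 10.48 h.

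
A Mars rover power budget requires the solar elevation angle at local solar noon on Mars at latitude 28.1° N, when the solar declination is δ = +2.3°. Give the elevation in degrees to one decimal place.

64.2°

At local noon the hour angle is zero, so the zenith angle equals |ϕ − δ| = |+28.1° − (+2.300°)| = 25.800°.
Elevation = 90° − 25.800° = 64.2°.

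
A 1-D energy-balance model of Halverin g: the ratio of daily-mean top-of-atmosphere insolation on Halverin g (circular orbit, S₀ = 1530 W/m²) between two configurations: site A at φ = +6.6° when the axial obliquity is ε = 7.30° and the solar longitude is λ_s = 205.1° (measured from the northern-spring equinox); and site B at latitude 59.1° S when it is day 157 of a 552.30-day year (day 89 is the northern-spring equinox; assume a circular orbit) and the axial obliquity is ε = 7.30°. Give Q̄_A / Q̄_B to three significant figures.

Q̄_A / Q̄_B ≈ 2.47

— Configuration A (φ=+6.6°):
Solar declination: sin δ = sin ε · sin λ_s = sin 7.30° × sin 205.1° = -0.05390, so δ = -3.090°.
cos H₀ = −tan(+6.6°) tan(-3.090°) = 0.0062, H₀ = 1.5646 rad.
Bracket: H₀ sin φ sin δ + cos φ cos δ sin H₀ = 1.5646×0.11494×-0.05390 + 0.99337×0.99855×0.99998 = -0.009693 + 0.991910 = 0.982217.
Q̄ = (S₀/π) × [bracket] = (1530/π) × 0.982217 = 478.35 W/m².
— Configuration B (φ=-59.1°):
Solar longitude: λ_s = 360° × (157 − 89)/552.30 = 44.324°.
sin δ = sin 7.30° × sin 44.324° = 0.08878, so δ = +5.094°.
cos H₀ = −tan(-59.1°) tan(+5.094°) = 0.1489, H₀ = 1.4213 rad.
Bracket: H₀ sin φ sin δ + cos φ cos δ sin H₀ = 1.4213×-0.85806×0.08878 + 0.51354×0.99605×0.98885 = -0.108273 + 0.505808 = 0.397535.
Q̄ = (S₀/π) × [bracket] = (1530/π) × 0.397535 = 193.61 W/m².
Ratio Q̄_A / Q̄_B = 478.35 / 193.61 = 2.471.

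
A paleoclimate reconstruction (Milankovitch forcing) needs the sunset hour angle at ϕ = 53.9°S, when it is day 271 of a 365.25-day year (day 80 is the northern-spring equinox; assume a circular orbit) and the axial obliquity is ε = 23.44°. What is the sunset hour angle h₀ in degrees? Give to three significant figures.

Solar longitude: L_s = 360° × (271 − 80)/365.25 = 188.255°.
sin δ = sin 23.44° × sin 188.255° = -0.05711, so δ = -3.274°.
cos h₀ = −tan ϕ · tan δ = −tan(-53.9°) × tan(-3.274°) = -0.0784, so h₀ = 1.6493 rad = 94.50°.

h₀ = 94.5°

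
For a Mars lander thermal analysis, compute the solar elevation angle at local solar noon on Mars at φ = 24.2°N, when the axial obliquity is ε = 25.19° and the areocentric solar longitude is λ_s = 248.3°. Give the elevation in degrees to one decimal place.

sin δ = sin 25.19° × sin 248.3° = -0.39546, so δ = -23.295°.
At local noon the hour angle is zero, so the zenith angle equals |φ − δ| = |+24.2° − (-23.295°)| = 47.495°.
Elevation = 90° − 47.495° = 42.5°.

42.5°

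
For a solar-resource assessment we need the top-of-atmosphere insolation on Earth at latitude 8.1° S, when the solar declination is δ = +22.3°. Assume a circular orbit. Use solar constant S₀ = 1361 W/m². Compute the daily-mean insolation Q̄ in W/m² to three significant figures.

cos H₀ = −tan(-8.1°) tan(+22.300°) = 0.0584, H₀ = 1.5124 rad.
Bracket: H₀ sin φ sin δ + cos φ cos δ sin H₀ = 1.5124×-0.14090×0.37946 + 0.99002×0.92521×0.99830 = -0.080862 + 0.914419 = 0.833557.
Q̄ = (S₀/π) × [bracket] = (1361/π) × 0.833557 = 361.1 W/m².

Q̄ ≈ 361 W/m²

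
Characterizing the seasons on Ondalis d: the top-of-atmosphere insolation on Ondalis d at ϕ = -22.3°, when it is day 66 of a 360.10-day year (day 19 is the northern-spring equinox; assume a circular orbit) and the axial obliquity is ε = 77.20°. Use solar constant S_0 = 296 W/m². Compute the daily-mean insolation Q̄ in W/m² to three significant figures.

Q̄ ≈ 26.5 W/m²

Solar longitude: L_s = 360° × (66 − 19)/360.10 = 46.987°.
sin δ = sin 77.20° × sin 46.987° = 0.71303, so δ = +45.482°.
cos h₀ = −tan(-22.3°) tan(+45.482°) = 0.4171, h₀ = 1.1406 rad.
Bracket: h₀ sin ϕ sin δ + cos ϕ cos δ sin h₀ = 1.1406×-0.37946×0.71303 + 0.92521×0.70114×0.90887 = -0.308608 + 0.589586 = 0.280978.
Q̄ = (S_0/π) × [bracket] = (296/π) × 0.280978 = 26.47 W/m².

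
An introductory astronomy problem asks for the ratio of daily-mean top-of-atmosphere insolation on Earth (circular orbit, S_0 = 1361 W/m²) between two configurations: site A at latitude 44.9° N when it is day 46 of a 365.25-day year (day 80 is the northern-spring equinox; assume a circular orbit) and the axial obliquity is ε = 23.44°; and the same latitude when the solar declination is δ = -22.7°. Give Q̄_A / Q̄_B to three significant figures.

— Configuration A (ϕ=+44.9°):
Solar longitude: L_s = 360° × (46 − 80)/365.25 = -33.511°, i.e. -33.511° + 360° = 326.489°.
sin δ = sin 23.44° × sin 326.489° = -0.21962, so δ = -12.687°.
cos h₀ = −tan(+44.9°) tan(-12.687°) = 0.2243, h₀ = 1.3445 rad.
Bracket: h₀ sin ϕ sin δ + cos ϕ cos δ sin h₀ = 1.3445×0.70587×-0.21962 + 0.70834×0.97559×0.97451 = -0.208429 + 0.673435 = 0.465006.
Q̄ = (S_0/π) × [bracket] = (1361/π) × 0.465006 = 201.45 W/m².
— Configuration B (ϕ=+44.9°):
cos h₀ = −tan(+44.9°) tan(-22.700°) = 0.4169, h₀ = 1.1408 rad.
Bracket: h₀ sin ϕ sin δ + cos ϕ cos δ sin h₀ = 1.1408×0.70587×-0.38591 + 0.70834×0.92254×0.90897 = -0.310757 + 0.593986 = 0.283229.
Q̄ = (S_0/π) × [bracket] = (1361/π) × 0.283229 = 122.70 W/m².
Ratio Q̄_A / Q̄_B = 201.45 / 122.70 = 1.642.

Q̄_A / Q̄_B ≈ 1.64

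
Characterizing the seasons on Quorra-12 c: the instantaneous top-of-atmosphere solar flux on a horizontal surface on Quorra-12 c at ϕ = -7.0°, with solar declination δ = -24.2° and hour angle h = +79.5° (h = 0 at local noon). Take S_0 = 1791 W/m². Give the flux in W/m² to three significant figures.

385 W/m²

cos θ_z = sin ϕ sin δ + cos ϕ cos δ cos h = 0.049957 + 0.164982 = 0.214939.
Flux = S_0 · cos θ_z = 1791 × 0.214939 = 385.0 W/m².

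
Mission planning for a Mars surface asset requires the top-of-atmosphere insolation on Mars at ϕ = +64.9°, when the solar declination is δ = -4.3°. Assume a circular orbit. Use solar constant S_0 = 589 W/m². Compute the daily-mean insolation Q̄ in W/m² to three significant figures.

Q̄ ≈ 60.3 W/m²

cos h₀ = −tan(+64.9°) tan(-4.300°) = 0.1605, h₀ = 1.4096 rad.
Bracket: h₀ sin ϕ sin δ + cos ϕ cos δ sin h₀ = 1.4096×0.90557×-0.07498 + 0.42420×0.99719×0.98703 = -0.095711 + 0.417522 = 0.321811.
Q̄ = (S_0/π) × [bracket] = (589/π) × 0.321811 = 60.33 W/m².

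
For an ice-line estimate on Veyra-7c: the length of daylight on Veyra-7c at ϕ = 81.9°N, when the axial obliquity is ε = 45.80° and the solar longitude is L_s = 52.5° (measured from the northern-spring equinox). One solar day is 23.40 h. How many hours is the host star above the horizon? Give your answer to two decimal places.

23.40 h

Solar declination: sin δ = sin ε · sin L_s = sin 45.80° × sin 52.5° = 0.56876, so δ = +34.664°.
Sunrise equation: cos h₀ = −tan ϕ · tan δ = -4.8588 ≤ −1, so the host star never sets (polar day) and h₀ = π.
Daylight = 2h₀/(2π) × 23.40 h = (3.1416/π) × 23.40 = 23.40 h.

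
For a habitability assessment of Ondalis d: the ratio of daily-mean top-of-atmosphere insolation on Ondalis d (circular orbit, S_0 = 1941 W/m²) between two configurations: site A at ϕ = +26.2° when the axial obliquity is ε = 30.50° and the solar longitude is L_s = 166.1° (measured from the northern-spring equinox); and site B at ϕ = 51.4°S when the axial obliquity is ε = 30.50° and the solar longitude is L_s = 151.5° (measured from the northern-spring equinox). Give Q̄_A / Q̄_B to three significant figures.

— Configuration A (ϕ=+26.2°):
Solar declination: sin δ = sin ε · sin L_s = sin 30.50° × sin 166.1° = 0.12192, so δ = +7.003°.
cos h₀ = −tan(+26.2°) tan(+7.003°) = -0.0604, h₀ = 1.6313 rad.
Bracket: h₀ sin ϕ sin δ + cos ϕ cos δ sin h₀ = 1.6313×0.44151×0.12192 + 0.89726×0.99254×0.99817 = 0.087811 + 0.888937 = 0.976748.
Q̄ = (S_0/π) × [bracket] = (1941/π) × 0.976748 = 603.47 W/m².
— Configuration B (ϕ=-51.4°):
Solar declination: sin δ = sin ε · sin L_s = sin 30.50° × sin 151.5° = 0.24218, so δ = +14.015°.
cos h₀ = −tan(-51.4°) tan(+14.015°) = 0.3127, h₀ = 1.2528 rad.
Bracket: h₀ sin ϕ sin δ + cos ϕ cos δ sin h₀ = 1.2528×-0.78152×0.24218 + 0.62388×0.97023×0.94986 = -0.237116 + 0.574957 = 0.337841.
Q̄ = (S_0/π) × [bracket] = (1941/π) × 0.337841 = 208.73 W/m².
Ratio Q̄_A / Q̄_B = 603.47 / 208.73 = 2.891.

Q̄_A / Q̄_B ≈ 2.89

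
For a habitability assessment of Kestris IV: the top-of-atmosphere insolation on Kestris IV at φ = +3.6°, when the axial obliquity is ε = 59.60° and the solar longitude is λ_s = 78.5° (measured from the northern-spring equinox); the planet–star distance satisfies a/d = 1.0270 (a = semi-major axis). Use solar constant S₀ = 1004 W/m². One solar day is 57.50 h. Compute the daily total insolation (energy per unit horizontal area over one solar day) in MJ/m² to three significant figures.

Solar declination: sin δ = sin ε · sin λ_s = sin 59.60° × sin 78.5° = 0.84520, so δ = +57.693°.
cos H₀ = −tan(+3.6°) tan(+57.693°) = -0.0995, H₀ = 1.6705 rad.
Bracket: H₀ sin φ sin δ + cos φ cos δ sin H₀ = 1.6705×0.06279×0.84520 + 0.99803×0.53445×0.99504 = 0.088654 + 0.530751 = 0.619405.
Inverse-square distance factor (a/d)² = 1.0270² = 1.054729.
Q̄ = (S₀/π) × 1.054729 × [bracket] = (1004/π) × 1.054729 × 0.619405 = 208.79 W/m².
Daily total = Q̄ × 57.50 h × 3600 s/h = 208.79 × 57.50 × 3600 / 10⁶ = 43.22 MJ/m².

43.2 MJ/m²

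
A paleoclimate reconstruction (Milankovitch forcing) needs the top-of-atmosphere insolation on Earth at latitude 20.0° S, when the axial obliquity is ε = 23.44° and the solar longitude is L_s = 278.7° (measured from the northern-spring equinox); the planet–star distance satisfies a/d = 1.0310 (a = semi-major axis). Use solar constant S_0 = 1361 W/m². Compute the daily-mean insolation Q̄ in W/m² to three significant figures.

Q̄ ≈ 500 W/m²

Solar declination: sin δ = sin ε · sin L_s = sin 23.44° × sin 278.7° = -0.39321, so δ = -23.154°.
cos h₀ = −tan(-20.0°) tan(-23.154°) = -0.1557, h₀ = 1.7271 rad.
Bracket: h₀ sin ϕ sin δ + cos ϕ cos δ sin h₀ = 1.7271×-0.34202×-0.39321 + 0.93969×0.91945×0.98781 = 0.232270 + 0.853466 = 1.085736.
Inverse-square distance factor (a/d)² = 1.0310² = 1.062961.
Q̄ = (S_0/π) × 1.062961 × [bracket] = (1361/π) × 1.062961 × 1.085736 = 500.0 W/m².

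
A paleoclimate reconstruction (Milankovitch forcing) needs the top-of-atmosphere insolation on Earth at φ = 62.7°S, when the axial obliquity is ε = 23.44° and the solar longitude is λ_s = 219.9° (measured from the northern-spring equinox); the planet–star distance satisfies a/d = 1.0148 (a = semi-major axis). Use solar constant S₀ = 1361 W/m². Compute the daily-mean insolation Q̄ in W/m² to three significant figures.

Solar declination: sin δ = sin ε · sin λ_s = sin 23.44° × sin 219.9° = -0.25516, so δ = -14.783°.
cos H₀ = −tan(-62.7°) tan(-14.783°) = -0.5113, H₀ = 2.1075 rad.
Bracket: H₀ sin φ sin δ + cos φ cos δ sin H₀ = 2.1075×-0.88862×-0.25516 + 0.45865×0.96690×0.85941 = 0.477855 + 0.381121 = 0.858976.
Inverse-square distance factor (a/d)² = 1.0148² = 1.029819.
Q̄ = (S₀/π) × 1.029819 × [bracket] = (1361/π) × 1.029819 × 0.858976 = 383.2 W/m².

Q̄ ≈ 383 W/m²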